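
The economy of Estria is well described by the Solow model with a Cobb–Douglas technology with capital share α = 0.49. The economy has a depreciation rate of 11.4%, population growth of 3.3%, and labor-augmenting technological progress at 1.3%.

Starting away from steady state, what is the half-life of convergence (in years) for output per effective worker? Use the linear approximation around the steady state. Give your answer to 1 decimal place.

t_½ ≈ 8.5 years

Near the steady state the convergence rate is λ = (1 − α)(n + g + δ).
λ = (1 − 0.49) × 0.160 = 0.51 × 0.160 = 0.0816
Half-life = ln 2 / λ = 0.6931 / 0.0816 ≈ 8.49 years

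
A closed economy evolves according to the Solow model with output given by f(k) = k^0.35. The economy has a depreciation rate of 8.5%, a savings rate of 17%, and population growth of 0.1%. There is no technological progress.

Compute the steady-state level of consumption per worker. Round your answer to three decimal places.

c* ≈ 1.198

At the steady state, Δk = 0, so s·k^α = (n + δ)·k.
Dividing both sides by k: k^(1−α) = s / (n + δ).
k^0.65 = 0.17 / (0.001 + 0.085) = 0.17 / 0.086 = 1.9767
k* = 1.9767^(1/0.65) ≈ 2.8529
y* = (k*)^α = 2.8529^0.35 ≈ 1.4433
c* = (1 − s)·y* = (1 − 0.17) × 1.4433 ≈ 1.1979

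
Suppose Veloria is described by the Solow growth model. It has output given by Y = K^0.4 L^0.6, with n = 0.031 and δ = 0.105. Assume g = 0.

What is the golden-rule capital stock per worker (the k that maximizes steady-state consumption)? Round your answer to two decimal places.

The golden rule sets f'(k) = n + δ, i.e. α·k^(α−1) = n + δ.
So k^(1−α) = α / (n + δ) = 0.4 / 0.136 = 2.9412.
k_gold = 2.9412^(1/0.6) ≈ 6.0377

k_gold ≈ 6.04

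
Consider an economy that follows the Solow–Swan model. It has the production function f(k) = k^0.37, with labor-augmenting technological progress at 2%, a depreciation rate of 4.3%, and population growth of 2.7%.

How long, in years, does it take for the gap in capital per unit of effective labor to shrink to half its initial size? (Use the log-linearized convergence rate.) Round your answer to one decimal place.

half-life ≈ 12.2 years

Near the steady state the convergence rate is λ = (1 − α)(n + g + δ).
λ = (1 − 0.37) × 0.090 = 0.63 × 0.090 = 0.0567
Half-life = ln 2 / λ = 0.6931 / 0.0567 ≈ 12.22 years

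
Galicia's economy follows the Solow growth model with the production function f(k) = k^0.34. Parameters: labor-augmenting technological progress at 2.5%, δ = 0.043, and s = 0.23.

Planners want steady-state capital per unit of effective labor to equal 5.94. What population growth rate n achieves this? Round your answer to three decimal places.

n ≈ 0.003

At the steady state, Δk = 0, so s·k^α = (n + g + δ)·k.
So s / (n + g + δ) = (k*)^(1−α) = 5.94^0.66 = 3.2411.
Therefore n + g + δ = s / 3.2411 = 0.23 / 3.2411 = 0.0710, so n = 0.0710 − 0.068 = 0.0030.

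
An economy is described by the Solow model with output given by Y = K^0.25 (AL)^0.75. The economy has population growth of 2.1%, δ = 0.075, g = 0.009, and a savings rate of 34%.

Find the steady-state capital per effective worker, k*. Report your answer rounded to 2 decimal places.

In steady state, investment equals break-even investment: s·k^α = (n + g + δ)·k.
Rearranging, k^(1−α) = s / (n + g + δ).
k^0.75 = 0.34 / (0.021 + 0.009 + 0.075) = 0.34 / 0.105 = 3.2381
k* = 3.2381^(1/0.75) ≈ 4.7906

k* ≈ 4.79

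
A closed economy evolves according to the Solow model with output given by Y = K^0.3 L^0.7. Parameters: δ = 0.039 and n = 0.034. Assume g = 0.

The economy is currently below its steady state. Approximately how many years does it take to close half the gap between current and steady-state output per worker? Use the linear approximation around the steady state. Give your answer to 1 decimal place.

Near the steady state the convergence rate is λ = (1 − α)(n + δ).
λ = (1 − 0.3) × 0.073 = 0.7 × 0.073 = 0.0511
Half-life = ln 2 / λ = 0.6931 / 0.0511 ≈ 13.56 years

about 13.6 years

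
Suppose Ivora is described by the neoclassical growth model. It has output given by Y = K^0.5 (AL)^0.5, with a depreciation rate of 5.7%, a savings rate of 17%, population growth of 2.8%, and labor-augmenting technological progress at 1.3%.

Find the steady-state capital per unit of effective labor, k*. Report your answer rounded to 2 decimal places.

k* = 3.01

At the steady state, Δk = 0, so s·k^α = (n + g + δ)·k.
Dividing both sides by k: k^(1−α) = s / (n + g + δ).
k^0.5 = 0.17 / (0.028 + 0.013 + 0.057) = 0.17 / 0.098 = 1.7347
k* = 1.7347^(1/0.5) ≈ 3.0092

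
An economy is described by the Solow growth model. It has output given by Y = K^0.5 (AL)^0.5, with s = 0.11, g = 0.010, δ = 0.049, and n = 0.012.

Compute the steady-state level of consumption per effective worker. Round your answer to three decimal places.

In steady state, investment equals break-even investment: s·k^α = (n + g + δ)·k.
Dividing both sides by k: k^(1−α) = s / (n + g + δ).
k^0.5 = 0.11 / (0.012 + 0.010 + 0.049) = 0.11 / 0.071 = 1.5493
k* = 1.5493^(1/0.5) ≈ 2.4003
y* = (k*)^α = 2.4003^0.5 ≈ 1.5493
c* = (1 − s)·y* = (1 − 0.11) × 1.5493 ≈ 1.3789

c* = 1.379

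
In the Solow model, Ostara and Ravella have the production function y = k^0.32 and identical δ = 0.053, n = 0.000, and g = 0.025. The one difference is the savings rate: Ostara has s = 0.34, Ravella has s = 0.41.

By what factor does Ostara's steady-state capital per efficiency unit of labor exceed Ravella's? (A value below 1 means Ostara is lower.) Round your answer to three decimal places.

Steady-state k* = [s/(n + g + δ)]^(1/(1−α)), so the ratio is [ (s_O/(n + g + δ)_O) / (s_R/(n + g + δ)_R) ]^1.4706.
s_O/(n + g + δ)_O = 0.34/0.078 = 4.3590; s_R/(n + g + δ)_R = 0.41/0.078 = 5.2564.
Ratio = (4.3590/5.2564)^1.4706 = 0.8293^1.4706 ≈ 0.7594

k*_O / k*_R ≈ 0.759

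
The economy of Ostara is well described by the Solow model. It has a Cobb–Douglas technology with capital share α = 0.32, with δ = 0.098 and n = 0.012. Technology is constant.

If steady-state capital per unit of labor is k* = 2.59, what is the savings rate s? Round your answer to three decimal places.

s ≈ 0.210

In steady state, investment equals break-even investment: s·k^α = (n + δ)·k.
So s / (n + δ) = (k*)^(1−α) = 2.59^0.68 = 1.9100.
Therefore s = 1.9100 × (n + δ) = 1.9100 × 0.110 = 0.2101.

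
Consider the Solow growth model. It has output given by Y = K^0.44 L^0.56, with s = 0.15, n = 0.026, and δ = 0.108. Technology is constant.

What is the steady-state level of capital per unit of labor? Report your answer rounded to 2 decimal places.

Steady state requires s·f(k) = (n + δ)·k, i.e. s·k^α = (n + δ)·k.
Dividing both sides by k: k^(1−α) = s / (n + δ).
k^0.56 = 0.15 / (0.026 + 0.108) = 0.15 / 0.134 = 1.1194
k* = 1.1194^(1/0.56) ≈ 1.2231

k* ≈ 1.22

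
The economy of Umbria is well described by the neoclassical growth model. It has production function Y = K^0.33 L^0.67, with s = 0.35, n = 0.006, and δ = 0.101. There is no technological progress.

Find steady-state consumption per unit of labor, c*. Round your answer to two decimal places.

In steady state, investment equals break-even investment: s·k^α = (n + δ)·k.
Dividing both sides by k: k^(1−α) = s / (n + δ).
k^0.67 = 0.35 / (0.006 + 0.101) = 0.35 / 0.107 = 3.2710
k* = 3.2710^(1/0.67) ≈ 5.8638
y* = (k*)^α = 5.8638^0.33 ≈ 1.7927
c* = (1 − s)·y* = (1 − 0.35) × 1.7927 ≈ 1.1653

c* = 1.17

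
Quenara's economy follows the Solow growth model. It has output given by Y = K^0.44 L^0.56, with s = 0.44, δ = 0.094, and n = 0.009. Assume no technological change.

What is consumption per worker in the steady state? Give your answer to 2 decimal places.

c* = 1.75

At the steady state, Δk = 0, so s·k^α = (n + δ)·k.
Rearranging, k^(1−α) = s / (n + δ).
k^0.56 = 0.44 / (0.009 + 0.094) = 0.44 / 0.103 = 4.2718
k* = 4.2718^(1/0.56) ≈ 13.3688
y* = (k*)^α = 13.3688^0.44 ≈ 3.1295
c* = (1 − s)·y* = (1 − 0.44) × 3.1295 ≈ 1.7525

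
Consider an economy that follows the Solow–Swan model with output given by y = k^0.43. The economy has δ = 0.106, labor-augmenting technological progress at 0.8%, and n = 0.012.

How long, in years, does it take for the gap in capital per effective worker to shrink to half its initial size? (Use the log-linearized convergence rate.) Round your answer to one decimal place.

half-life ≈ 9.7 years

Near the steady state the convergence rate is λ = (1 − α)(n + g + δ).
λ = (1 − 0.43) × 0.126 = 0.57 × 0.126 = 0.07182
Half-life = ln 2 / λ = 0.6931 / 0.07182 ≈ 9.65 years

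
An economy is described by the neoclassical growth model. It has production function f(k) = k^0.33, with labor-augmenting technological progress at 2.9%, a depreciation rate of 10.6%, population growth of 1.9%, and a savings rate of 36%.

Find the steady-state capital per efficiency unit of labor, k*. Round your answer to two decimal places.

k* ≈ 3.55

At the steady state, Δk = 0, so s·k^α = (n + g + δ)·k.
Dividing both sides by k: k^(1−α) = s / (n + g + δ).
k^0.67 = 0.36 / (0.019 + 0.029 + 0.106) = 0.36 / 0.154 = 2.3377
k* = 2.3377^(1/0.67) ≈ 3.5517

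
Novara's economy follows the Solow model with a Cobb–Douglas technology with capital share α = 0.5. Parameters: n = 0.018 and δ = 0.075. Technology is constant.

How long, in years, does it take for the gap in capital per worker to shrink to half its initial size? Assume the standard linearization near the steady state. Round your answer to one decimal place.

Near the steady state the convergence rate is λ = (1 − α)(n + δ).
λ = (1 − 0.5) × 0.093 = 0.5 × 0.093 = 0.0465
Half-life = ln 2 / λ = 0.6931 / 0.0465 ≈ 14.91 years

about 14.9 years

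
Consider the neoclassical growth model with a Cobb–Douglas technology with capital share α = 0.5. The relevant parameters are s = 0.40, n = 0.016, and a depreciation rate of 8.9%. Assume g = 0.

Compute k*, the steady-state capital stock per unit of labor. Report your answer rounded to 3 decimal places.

k* = 14.512

At the steady state, Δk = 0, so s·k^α = (n + δ)·k.
Rearranging, k^(1−α) = s / (n + δ).
k^0.5 = 0.40 / (0.016 + 0.089) = 0.40 / 0.105 = 3.8095
k* = 3.8095^(1/0.5) ≈ 14.5123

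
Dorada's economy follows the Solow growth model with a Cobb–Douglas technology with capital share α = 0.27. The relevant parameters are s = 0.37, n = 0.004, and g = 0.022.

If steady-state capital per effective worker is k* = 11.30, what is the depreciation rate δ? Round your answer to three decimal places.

δ ≈ 0.037

At the steady state, Δk = 0, so s·k^α = (n + g + δ)·k.
So s / (n + g + δ) = (k*)^(1−α) = 11.30^0.73 = 5.8715.
Therefore n + g + δ = s / 5.8715 = 0.37 / 5.8715 = 0.0630, so δ = 0.0630 − 0.026 = 0.0370.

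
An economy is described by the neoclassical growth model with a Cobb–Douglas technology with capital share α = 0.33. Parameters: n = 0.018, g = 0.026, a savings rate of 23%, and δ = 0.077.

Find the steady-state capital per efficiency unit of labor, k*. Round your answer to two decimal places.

At the steady state, Δk = 0, so s·k^α = (n + g + δ)·k.
Rearranging, k^(1−α) = s / (n + g + δ).
k^0.67 = 0.23 / (0.018 + 0.026 + 0.077) = 0.23 / 0.121 = 1.9008
k* = 1.9008^(1/0.67) ≈ 2.6081

k* ≈ 2.61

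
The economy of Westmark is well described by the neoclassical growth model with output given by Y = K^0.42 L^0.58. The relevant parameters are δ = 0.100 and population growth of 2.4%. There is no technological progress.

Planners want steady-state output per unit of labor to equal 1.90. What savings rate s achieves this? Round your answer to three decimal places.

In steady state, investment equals break-even investment: s·k^α = (n + δ)·k.
Since y* = [s/(n + δ)]^(α/(1−α)), we have s/(n + δ) = (y*)^((1−α)/α) = 1.90^1.381 = 2.4264.
Therefore s = 2.4264 × (n + δ) = 2.4264 × 0.124 = 0.3009.

s ≈ 0.301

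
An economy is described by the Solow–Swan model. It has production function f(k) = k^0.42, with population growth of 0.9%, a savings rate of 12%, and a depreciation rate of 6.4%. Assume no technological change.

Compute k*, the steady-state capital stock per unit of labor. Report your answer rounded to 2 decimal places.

At the steady state, Δk = 0, so s·k^α = (n + δ)·k.
Rearranging, k^(1−α) = s / (n + δ).
k^0.58 = 0.12 / (0.009 + 0.064) = 0.12 / 0.073 = 1.6438
k* = 1.6438^(1/0.58) ≈ 2.3559

k* ≈ 2.36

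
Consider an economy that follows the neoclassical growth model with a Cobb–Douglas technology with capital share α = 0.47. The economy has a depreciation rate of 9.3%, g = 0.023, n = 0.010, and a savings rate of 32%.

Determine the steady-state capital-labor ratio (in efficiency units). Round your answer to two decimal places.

At the steady state, Δk = 0, so s·k^α = (n + g + δ)·k.
Dividing both sides by k: k^(1−α) = s / (n + g + δ).
k^0.53 = 0.32 / (0.010 + 0.023 + 0.093) = 0.32 / 0.126 = 2.5397
k* = 2.5397^(1/0.53) ≈ 5.8042

k* = 5.80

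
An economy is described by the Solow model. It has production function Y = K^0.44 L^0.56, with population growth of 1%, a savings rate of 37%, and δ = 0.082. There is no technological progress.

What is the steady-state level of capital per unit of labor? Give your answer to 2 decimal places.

In steady state, investment equals break-even investment: s·k^α = (n + δ)·k.
Dividing both sides by k: k^(1−α) = s / (n + δ).
k^0.56 = 0.37 / (0.010 + 0.082) = 0.37 / 0.092 = 4.0217
k* = 4.0217^(1/0.56) ≈ 12.0034

k* = 12.00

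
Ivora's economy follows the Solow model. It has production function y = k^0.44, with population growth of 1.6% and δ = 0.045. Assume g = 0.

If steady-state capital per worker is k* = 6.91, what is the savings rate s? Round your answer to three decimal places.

Steady state requires s·f(k) = (n + δ)·k, i.e. s·k^α = (n + δ)·k.
So s / (n + δ) = (k*)^(1−α) = 6.91^0.56 = 2.9519.
Therefore s = 2.9519 × (n + δ) = 2.9519 × 0.061 = 0.1801.

s ≈ 0.180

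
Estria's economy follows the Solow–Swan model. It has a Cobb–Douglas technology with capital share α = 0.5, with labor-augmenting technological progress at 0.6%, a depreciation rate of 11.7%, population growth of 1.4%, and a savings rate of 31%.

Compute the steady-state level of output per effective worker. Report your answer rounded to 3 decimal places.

In steady state, investment equals break-even investment: s·k^α = (n + g + δ)·k.
Rearranging, k^(1−α) = s / (n + g + δ).
k^0.5 = 0.31 / (0.014 + 0.006 + 0.117) = 0.31 / 0.137 = 2.2628
k* = 2.2628^(1/0.5) ≈ 5.1203
y* = (k*)^α = 5.1203^0.5 ≈ 2.2628

y* = 2.263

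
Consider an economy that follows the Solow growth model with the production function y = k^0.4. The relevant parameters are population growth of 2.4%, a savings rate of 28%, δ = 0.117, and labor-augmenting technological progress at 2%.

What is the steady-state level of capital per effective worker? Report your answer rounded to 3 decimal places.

k* ≈ 2.515

Steady state requires s·f(k) = (n + g + δ)·k, i.e. s·k^α = (n + g + δ)·k.
Rearranging, k^(1−α) = s / (n + g + δ).
k^0.6 = 0.28 / (0.024 + 0.020 + 0.117) = 0.28 / 0.161 = 1.7391
k* = 1.7391^(1/0.6) ≈ 2.5150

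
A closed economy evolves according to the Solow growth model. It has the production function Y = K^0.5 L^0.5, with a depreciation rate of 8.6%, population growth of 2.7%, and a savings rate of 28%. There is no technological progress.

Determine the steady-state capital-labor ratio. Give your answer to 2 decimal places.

In steady state, investment equals break-even investment: s·k^α = (n + δ)·k.
Dividing both sides by k: k^(1−α) = s / (n + δ).
k^0.5 = 0.28 / (0.027 + 0.086) = 0.28 / 0.113 = 2.4779
k* = 2.4779^(1/0.5) ≈ 6.1400

k* = 6.14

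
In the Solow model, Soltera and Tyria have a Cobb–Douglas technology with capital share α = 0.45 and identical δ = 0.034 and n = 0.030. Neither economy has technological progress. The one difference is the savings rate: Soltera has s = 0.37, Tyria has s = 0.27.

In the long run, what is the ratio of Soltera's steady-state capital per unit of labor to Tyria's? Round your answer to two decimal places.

Steady-state k* = [s/(n + δ)]^(1/(1−α)), so the ratio is [ (s_S/(n + δ)_S) / (s_T/(n + δ)_T) ]^1.8182.
s_S/(n + δ)_S = 0.37/0.064 = 5.7813; s_T/(n + δ)_T = 0.27/0.064 = 4.2188.
Ratio = (5.7813/4.2188)^1.8182 = 1.3704^1.8182 ≈ 1.7734

ratio ≈ 1.77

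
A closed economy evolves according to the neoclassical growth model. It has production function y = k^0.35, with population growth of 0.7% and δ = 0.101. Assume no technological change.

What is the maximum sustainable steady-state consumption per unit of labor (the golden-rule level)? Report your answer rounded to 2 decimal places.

At the golden rule, f'(k) = n + δ, so α·k^(α−1) = n + δ and k_gold = (α/(n + δ))^(1/(1−α)).
k_gold = (0.35/0.108)^(1/0.65) = 3.2407^1.5385 ≈ 6.1040
c_gold = f(k_gold) − (n + δ)·k_gold = 1.8835 − 0.108×6.1040 ≈ 1.2243

c_gold ≈ 1.22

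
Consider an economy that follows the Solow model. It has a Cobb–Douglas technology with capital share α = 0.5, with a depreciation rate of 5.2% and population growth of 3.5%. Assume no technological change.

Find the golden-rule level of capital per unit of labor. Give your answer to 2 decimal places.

The golden rule sets f'(k) = n + δ, i.e. α·k^(α−1) = n + δ.
So k^(1−α) = α / (n + δ) = 0.5 / 0.087 = 5.7471.
k_gold = 5.7471^(1/0.5) ≈ 33.0292

k_gold ≈ 33.03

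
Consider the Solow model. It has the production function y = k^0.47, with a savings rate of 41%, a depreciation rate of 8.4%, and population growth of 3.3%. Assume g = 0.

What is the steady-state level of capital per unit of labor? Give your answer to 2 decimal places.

k* = 10.65

Steady state requires s·f(k) = (n + δ)·k, i.e. s·k^α = (n + δ)·k.
Dividing both sides by k: k^(1−α) = s / (n + δ).
k^0.53 = 0.41 / (0.033 + 0.084) = 0.41 / 0.117 = 3.5043
k* = 3.5043^(1/0.53) ≈ 10.6549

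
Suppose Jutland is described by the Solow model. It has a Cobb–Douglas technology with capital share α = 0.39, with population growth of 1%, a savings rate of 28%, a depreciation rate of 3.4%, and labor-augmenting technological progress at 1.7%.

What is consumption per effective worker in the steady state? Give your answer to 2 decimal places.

In steady state, investment equals break-even investment: s·k^α = (n + g + δ)·k.
Dividing both sides by k: k^(1−α) = s / (n + g + δ).
k^0.61 = 0.28 / (0.010 + 0.017 + 0.034) = 0.28 / 0.061 = 4.5902
k* = 4.5902^(1/0.61) ≈ 12.1610
y* = (k*)^α = 12.1610^0.39 ≈ 2.6493
c* = (1 − s)·y* = (1 − 0.28) × 2.6493 ≈ 1.9075

c* ≈ 1.91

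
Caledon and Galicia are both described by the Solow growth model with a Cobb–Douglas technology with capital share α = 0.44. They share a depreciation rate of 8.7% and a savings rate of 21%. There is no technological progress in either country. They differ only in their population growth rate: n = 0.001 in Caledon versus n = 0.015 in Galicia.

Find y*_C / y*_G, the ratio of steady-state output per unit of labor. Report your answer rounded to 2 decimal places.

Steady-state y* = [s/(n + δ)]^(α/(1−α)), so the ratio is [ (s_C/(n + δ)_C) / (s_G/(n + δ)_G) ]^0.7857.
s_C/(n + δ)_C = 0.21/0.088 = 2.3864; s_G/(n + δ)_G = 0.21/0.102 = 2.0588.
Ratio = (2.3864/2.0588)^0.7857 = 1.1591^0.7857 ≈ 1.1230

y*_C / y*_G ≈ 1.12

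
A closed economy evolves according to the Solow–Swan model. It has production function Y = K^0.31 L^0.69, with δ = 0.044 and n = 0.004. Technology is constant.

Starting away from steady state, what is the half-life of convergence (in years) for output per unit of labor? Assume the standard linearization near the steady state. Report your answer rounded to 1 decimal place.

Near the steady state the convergence rate is λ = (1 − α)(n + δ).
λ = (1 − 0.31) × 0.048 = 0.69 × 0.048 = 0.03312
Half-life = ln 2 / λ = 0.6931 / 0.03312 ≈ 20.93 years

half-life ≈ 20.9 years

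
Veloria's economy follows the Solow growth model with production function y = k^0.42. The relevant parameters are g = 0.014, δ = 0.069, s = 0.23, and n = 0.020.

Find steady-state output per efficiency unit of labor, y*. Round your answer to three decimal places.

y* = 1.789

In steady state, investment equals break-even investment: s·k^α = (n + g + δ)·k.
Rearranging, k^(1−α) = s / (n + g + δ).
k^0.58 = 0.23 / (0.020 + 0.014 + 0.069) = 0.23 / 0.103 = 2.2330
k* = 2.2330^(1/0.58) ≈ 3.9951
y* = (k*)^α = 3.9951^0.42 ≈ 1.7891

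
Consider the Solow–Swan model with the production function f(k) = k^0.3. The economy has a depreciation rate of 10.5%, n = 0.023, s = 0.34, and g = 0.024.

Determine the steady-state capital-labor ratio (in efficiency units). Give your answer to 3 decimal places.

k* ≈ 3.158

At the steady state, Δk = 0, so s·k^α = (n + g + δ)·k.
Rearranging, k^(1−α) = s / (n + g + δ).
k^0.7 = 0.34 / (0.023 + 0.024 + 0.105) = 0.34 / 0.152 = 2.2368
k* = 2.2368^(1/0.7) ≈ 3.1584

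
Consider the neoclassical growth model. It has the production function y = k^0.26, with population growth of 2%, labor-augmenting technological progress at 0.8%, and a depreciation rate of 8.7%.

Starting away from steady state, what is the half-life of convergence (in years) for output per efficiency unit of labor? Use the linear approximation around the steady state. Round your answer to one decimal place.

half-life ≈ 8.1 years

Near the steady state the convergence rate is λ = (1 − α)(n + g + δ).
λ = (1 − 0.26) × 0.115 = 0.74 × 0.115 = 0.0851
Half-life = ln 2 / λ = 0.6931 / 0.0851 ≈ 8.14 years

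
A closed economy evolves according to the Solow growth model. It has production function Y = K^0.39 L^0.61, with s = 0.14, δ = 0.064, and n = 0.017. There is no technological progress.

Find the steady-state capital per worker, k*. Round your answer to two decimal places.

k* ≈ 2.45

At the steady state, Δk = 0, so s·k^α = (n + δ)·k.
Rearranging, k^(1−α) = s / (n + δ).
k^0.61 = 0.14 / (0.017 + 0.064) = 0.14 / 0.081 = 1.7284
k* = 1.7284^(1/0.61) ≈ 2.4523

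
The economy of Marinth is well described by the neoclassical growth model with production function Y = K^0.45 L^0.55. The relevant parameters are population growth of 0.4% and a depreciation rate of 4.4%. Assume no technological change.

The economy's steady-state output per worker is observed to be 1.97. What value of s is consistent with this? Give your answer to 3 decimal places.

In steady state, investment equals break-even investment: s·k^α = (n + δ)·k.
Since y* = [s/(n + δ)]^(α/(1−α)), we have s/(n + δ) = (y*)^((1−α)/α) = 1.97^1.2222 = 2.2903.
Therefore s = 2.2903 × (n + δ) = 2.2903 × 0.048 = 0.1099.

s ≈ 0.110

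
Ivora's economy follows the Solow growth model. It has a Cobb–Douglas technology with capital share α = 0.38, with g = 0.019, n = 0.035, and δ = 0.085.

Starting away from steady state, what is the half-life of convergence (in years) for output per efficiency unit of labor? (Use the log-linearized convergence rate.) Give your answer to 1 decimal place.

Near the steady state the convergence rate is λ = (1 − α)(n + g + δ).
λ = (1 − 0.38) × 0.139 = 0.62 × 0.139 = 0.08618
Half-life = ln 2 / λ = 0.6931 / 0.08618 ≈ 8.04 years

t_½ ≈ 8.0 years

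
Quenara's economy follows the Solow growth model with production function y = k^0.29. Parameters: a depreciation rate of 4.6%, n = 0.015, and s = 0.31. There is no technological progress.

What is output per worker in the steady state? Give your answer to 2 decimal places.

y* = 1.94

Steady state requires s·f(k) = (n + δ)·k, i.e. s·k^α = (n + δ)·k.
Rearranging, k^(1−α) = s / (n + δ).
k^0.71 = 0.31 / (0.015 + 0.046) = 0.31 / 0.061 = 5.0820
k* = 5.0820^(1/0.71) ≈ 9.8722
y* = (k*)^α = 9.8722^0.29 ≈ 1.9426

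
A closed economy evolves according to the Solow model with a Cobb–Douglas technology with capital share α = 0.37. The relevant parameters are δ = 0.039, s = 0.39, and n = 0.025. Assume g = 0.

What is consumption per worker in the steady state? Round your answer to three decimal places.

Steady state requires s·f(k) = (n + δ)·k, i.e. s·k^α = (n + δ)·k.
Rearranging, k^(1−α) = s / (n + δ).
k^0.63 = 0.39 / (0.025 + 0.039) = 0.39 / 0.064 = 6.0938
k* = 6.0938^(1/0.63) ≈ 17.6138
y* = (k*)^α = 17.6138^0.37 ≈ 2.8905
c* = (1 − s)·y* = (1 − 0.39) × 2.8905 ≈ 1.7632

c* ≈ 1.763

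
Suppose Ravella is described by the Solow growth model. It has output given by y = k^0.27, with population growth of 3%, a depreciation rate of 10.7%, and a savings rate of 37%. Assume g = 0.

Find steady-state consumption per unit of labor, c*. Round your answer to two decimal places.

Steady state requires s·f(k) = (n + δ)·k, i.e. s·k^α = (n + δ)·k.
Rearranging, k^(1−α) = s / (n + δ).
k^0.73 = 0.37 / (0.030 + 0.107) = 0.37 / 0.137 = 2.7007
k* = 2.7007^(1/0.73) ≈ 3.9000
y* = (k*)^α = 3.9000^0.27 ≈ 1.4441
c* = (1 − s)·y* = (1 − 0.37) × 1.4441 ≈ 0.9098

c* ≈ 0.91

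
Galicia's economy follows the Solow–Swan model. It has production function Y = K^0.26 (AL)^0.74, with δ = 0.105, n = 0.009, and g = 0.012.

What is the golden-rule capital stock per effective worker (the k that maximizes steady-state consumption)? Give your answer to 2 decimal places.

The golden rule sets f'(k) = n + g + δ, i.e. α·k^(α−1) = n + g + δ.
So k^(1−α) = α / (n + g + δ) = 0.26 / 0.126 = 2.0635.
k_gold = 2.0635^(1/0.74) ≈ 2.6616

k_gold ≈ 2.66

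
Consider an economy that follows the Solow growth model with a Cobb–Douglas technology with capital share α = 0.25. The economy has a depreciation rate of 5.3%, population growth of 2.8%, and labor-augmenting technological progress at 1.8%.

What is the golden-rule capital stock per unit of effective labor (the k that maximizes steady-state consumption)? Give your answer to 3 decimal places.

k_gold ≈ 3.439

The golden rule sets f'(k) = n + g + δ, i.e. α·k^(α−1) = n + g + δ.
So k^(1−α) = α / (n + g + δ) = 0.25 / 0.099 = 2.5253.
k_gold = 2.5253^(1/0.75) ≈ 3.4389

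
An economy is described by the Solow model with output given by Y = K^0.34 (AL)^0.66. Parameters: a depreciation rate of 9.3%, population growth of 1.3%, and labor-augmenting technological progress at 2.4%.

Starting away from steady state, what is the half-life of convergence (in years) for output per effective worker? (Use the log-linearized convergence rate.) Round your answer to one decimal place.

Near the steady state the convergence rate is λ = (1 − α)(n + g + δ).
λ = (1 − 0.34) × 0.130 = 0.66 × 0.130 = 0.0858
Half-life = ln 2 / λ = 0.6931 / 0.0858 ≈ 8.08 years

t_½ ≈ 8.1 years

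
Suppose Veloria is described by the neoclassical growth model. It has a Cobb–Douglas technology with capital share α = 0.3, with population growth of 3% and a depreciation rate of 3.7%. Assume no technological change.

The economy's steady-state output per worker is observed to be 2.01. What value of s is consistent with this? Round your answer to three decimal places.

At the steady state, Δk = 0, so s·k^α = (n + δ)·k.
Since y* = [s/(n + δ)]^(α/(1−α)), we have s/(n + δ) = (y*)^((1−α)/α) = 2.01^2.3333 = 5.0986.
Therefore s = 5.0986 × (n + δ) = 5.0986 × 0.067 = 0.3416.

s ≈ 0.342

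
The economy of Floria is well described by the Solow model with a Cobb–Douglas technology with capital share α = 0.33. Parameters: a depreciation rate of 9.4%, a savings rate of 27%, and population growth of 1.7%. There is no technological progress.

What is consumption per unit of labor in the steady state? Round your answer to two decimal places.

c* = 1.13

In steady state, investment equals break-even investment: s·k^α = (n + δ)·k.
Dividing both sides by k: k^(1−α) = s / (n + δ).
k^0.67 = 0.27 / (0.017 + 0.094) = 0.27 / 0.111 = 2.4324
k* = 2.4324^(1/0.67) ≈ 3.7685
y* = (k*)^α = 3.7685^0.33 ≈ 1.5493
c* = (1 − s)·y* = (1 − 0.27) × 1.5493 ≈ 1.1310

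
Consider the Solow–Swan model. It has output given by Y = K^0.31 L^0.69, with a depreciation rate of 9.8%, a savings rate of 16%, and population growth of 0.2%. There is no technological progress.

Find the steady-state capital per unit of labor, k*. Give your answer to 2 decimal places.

At the steady state, Δk = 0, so s·k^α = (n + δ)·k.
Rearranging, k^(1−α) = s / (n + δ).
k^0.69 = 0.16 / (0.002 + 0.098) = 0.16 / 0.100 = 1.6000
k* = 1.6000^(1/0.69) ≈ 1.9762

k* = 1.98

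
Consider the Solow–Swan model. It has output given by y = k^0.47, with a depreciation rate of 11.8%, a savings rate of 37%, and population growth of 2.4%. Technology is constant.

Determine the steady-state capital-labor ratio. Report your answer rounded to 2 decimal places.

Steady state requires s·f(k) = (n + δ)·k, i.e. s·k^α = (n + δ)·k.
Rearranging, k^(1−α) = s / (n + δ).
k^0.53 = 0.37 / (0.024 + 0.118) = 0.37 / 0.142 = 2.6056
k* = 2.6056^(1/0.53) ≈ 6.0916

k* = 6.09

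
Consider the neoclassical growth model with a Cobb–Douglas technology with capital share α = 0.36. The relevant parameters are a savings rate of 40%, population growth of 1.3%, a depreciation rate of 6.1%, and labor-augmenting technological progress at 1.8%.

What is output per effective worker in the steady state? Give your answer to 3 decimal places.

y* = 2.286

At the steady state, Δk = 0, so s·k^α = (n + g + δ)·k.
Rearranging, k^(1−α) = s / (n + g + δ).
k^0.64 = 0.40 / (0.013 + 0.018 + 0.061) = 0.40 / 0.092 = 4.3478
k* = 4.3478^(1/0.64) ≈ 9.9379
y* = (k*)^α = 9.9379^0.36 ≈ 2.2857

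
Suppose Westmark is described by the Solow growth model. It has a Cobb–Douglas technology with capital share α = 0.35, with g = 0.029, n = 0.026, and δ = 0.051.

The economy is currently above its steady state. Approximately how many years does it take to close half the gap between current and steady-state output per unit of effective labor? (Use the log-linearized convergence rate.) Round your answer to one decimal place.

Near the steady state the convergence rate is λ = (1 − α)(n + g + δ).
λ = (1 − 0.35) × 0.106 = 0.65 × 0.106 = 0.0689
Half-life = ln 2 / λ = 0.6931 / 0.0689 ≈ 10.06 years

half-life ≈ 10.1 years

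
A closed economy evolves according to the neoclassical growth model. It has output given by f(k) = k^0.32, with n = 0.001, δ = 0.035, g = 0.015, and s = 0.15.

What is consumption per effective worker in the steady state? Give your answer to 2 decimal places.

In steady state, investment equals break-even investment: s·k^α = (n + g + δ)·k.
Rearranging, k^(1−α) = s / (n + g + δ).
k^0.68 = 0.15 / (0.001 + 0.015 + 0.035) = 0.15 / 0.051 = 2.9412
k* = 2.9412^(1/0.68) ≈ 4.8866
y* = (k*)^α = 4.8866^0.32 ≈ 1.6614
c* = (1 − s)·y* = (1 − 0.15) × 1.6614 ≈ 1.4122

c* ≈ 1.41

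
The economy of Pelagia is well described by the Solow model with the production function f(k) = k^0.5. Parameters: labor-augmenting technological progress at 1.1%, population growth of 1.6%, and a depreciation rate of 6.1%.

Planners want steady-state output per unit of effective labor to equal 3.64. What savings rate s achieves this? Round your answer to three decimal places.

In steady state, investment equals break-even investment: s·k^α = (n + g + δ)·k.
Since y* = [s/(n + g + δ)]^(α/(1−α)), we have s/(n + g + δ) = (y*)^((1−α)/α) = 3.64^1 = 3.6400.
Therefore s = 3.6400 × (n + g + δ) = 3.6400 × 0.088 = 0.3203.

s ≈ 0.320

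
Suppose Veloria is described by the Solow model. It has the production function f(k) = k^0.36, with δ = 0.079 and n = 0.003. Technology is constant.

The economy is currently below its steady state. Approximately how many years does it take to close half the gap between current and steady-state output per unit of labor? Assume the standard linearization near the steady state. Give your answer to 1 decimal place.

half-life ≈ 13.2 years

Near the steady state the convergence rate is λ = (1 − α)(n + δ).
λ = (1 − 0.36) × 0.082 = 0.64 × 0.082 = 0.05248
Half-life = ln 2 / λ = 0.6931 / 0.05248 ≈ 13.21 years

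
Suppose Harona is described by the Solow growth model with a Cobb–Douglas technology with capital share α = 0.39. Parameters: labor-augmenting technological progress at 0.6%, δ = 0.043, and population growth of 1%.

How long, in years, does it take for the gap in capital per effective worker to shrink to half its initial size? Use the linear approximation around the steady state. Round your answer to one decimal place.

about 19.3 years

Near the steady state the convergence rate is λ = (1 − α)(n + g + δ).
λ = (1 − 0.39) × 0.059 = 0.61 × 0.059 = 0.03599
Half-life = ln 2 / λ = 0.6931 / 0.03599 ≈ 19.26 years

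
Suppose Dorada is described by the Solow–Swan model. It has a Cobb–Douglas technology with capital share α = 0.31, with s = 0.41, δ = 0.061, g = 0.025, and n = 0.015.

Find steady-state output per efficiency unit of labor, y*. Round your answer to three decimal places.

y* = 1.877

Steady state requires s·f(k) = (n + g + δ)·k, i.e. s·k^α = (n + g + δ)·k.
Dividing both sides by k: k^(1−α) = s / (n + g + δ).
k^0.69 = 0.41 / (0.015 + 0.025 + 0.061) = 0.41 / 0.101 = 4.0594
k* = 4.0594^(1/0.69) ≈ 7.6178
y* = (k*)^α = 7.6178^0.31 ≈ 1.8766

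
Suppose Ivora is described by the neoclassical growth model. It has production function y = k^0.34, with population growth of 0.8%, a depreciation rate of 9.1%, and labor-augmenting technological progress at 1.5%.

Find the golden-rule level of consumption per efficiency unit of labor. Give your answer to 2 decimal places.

c_gold ≈ 1.16

At the golden rule, f'(k) = n + g + δ, so α·k^(α−1) = n + g + δ and k_gold = (α/(n + g + δ))^(1/(1−α)).
k_gold = (0.34/0.114)^(1/0.66) = 2.9825^1.5152 ≈ 5.2370
c_gold = f(k_gold) − (n + g + δ)·k_gold = 1.7559 − 0.114×5.2370 ≈ 1.1589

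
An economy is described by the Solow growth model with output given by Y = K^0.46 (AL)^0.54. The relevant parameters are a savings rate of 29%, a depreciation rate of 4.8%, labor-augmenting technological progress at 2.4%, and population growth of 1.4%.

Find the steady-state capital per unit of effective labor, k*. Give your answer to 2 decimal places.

At the steady state, Δk = 0, so s·k^α = (n + g + δ)·k.
Dividing both sides by k: k^(1−α) = s / (n + g + δ).
k^0.54 = 0.29 / (0.014 + 0.024 + 0.048) = 0.29 / 0.086 = 3.3721
k* = 3.3721^(1/0.54) ≈ 9.4972

k* = 9.50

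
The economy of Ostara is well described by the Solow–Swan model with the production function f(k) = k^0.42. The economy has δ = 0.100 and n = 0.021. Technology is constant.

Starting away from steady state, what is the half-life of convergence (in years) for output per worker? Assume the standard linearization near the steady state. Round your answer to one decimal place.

half-life ≈ 9.9 years

Near the steady state the convergence rate is λ = (1 − α)(n + δ).
λ = (1 − 0.42) × 0.121 = 0.58 × 0.121 = 0.07018
Half-life = ln 2 / λ = 0.6931 / 0.07018 ≈ 9.88 years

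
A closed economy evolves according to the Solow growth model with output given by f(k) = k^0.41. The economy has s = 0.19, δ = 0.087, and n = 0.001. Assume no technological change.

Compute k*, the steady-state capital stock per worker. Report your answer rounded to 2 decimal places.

In steady state, investment equals break-even investment: s·k^α = (n + δ)·k.
Dividing both sides by k: k^(1−α) = s / (n + δ).
k^0.59 = 0.19 / (0.001 + 0.087) = 0.19 / 0.088 = 2.1591
k* = 2.1591^(1/0.59) ≈ 3.6861

k* = 3.69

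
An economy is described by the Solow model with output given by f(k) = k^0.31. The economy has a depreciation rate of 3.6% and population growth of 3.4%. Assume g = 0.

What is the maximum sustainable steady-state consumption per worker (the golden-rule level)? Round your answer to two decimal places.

c_gold ≈ 1.35

At the golden rule, f'(k) = n + δ, so α·k^(α−1) = n + δ and k_gold = (α/(n + δ))^(1/(1−α)).
k_gold = (0.31/0.070)^(1/0.69) = 4.4286^1.4493 ≈ 8.6424
c_gold = f(k_gold) − (n + δ)·k_gold = 1.9514 − 0.070×8.6424 ≈ 1.3464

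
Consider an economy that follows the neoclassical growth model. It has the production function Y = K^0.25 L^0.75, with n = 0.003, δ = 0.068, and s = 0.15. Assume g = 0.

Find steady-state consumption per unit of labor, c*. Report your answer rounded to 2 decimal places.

c* = 1.09

In steady state, investment equals break-even investment: s·k^α = (n + δ)·k.
Rearranging, k^(1−α) = s / (n + δ).
k^0.75 = 0.15 / (0.003 + 0.068) = 0.15 / 0.071 = 2.1127
k* = 2.1127^(1/0.75) ≈ 2.7109
y* = (k*)^α = 2.7109^0.25 ≈ 1.2832
c* = (1 − s)·y* = (1 − 0.15) × 1.2832 ≈ 1.0907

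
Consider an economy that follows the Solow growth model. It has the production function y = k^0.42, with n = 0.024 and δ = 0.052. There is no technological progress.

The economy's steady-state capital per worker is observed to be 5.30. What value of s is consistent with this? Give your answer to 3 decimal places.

At the steady state, Δk = 0, so s·k^α = (n + δ)·k.
So s / (n + δ) = (k*)^(1−α) = 5.30^0.58 = 2.6308.
Therefore s = 2.6308 × (n + δ) = 2.6308 × 0.076 = 0.1999.

s ≈ 0.200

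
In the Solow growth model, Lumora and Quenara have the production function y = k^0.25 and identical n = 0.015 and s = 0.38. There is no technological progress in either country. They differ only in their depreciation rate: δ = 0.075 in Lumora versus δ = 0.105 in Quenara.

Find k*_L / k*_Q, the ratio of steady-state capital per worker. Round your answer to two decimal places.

k*_L / k*_Q ≈ 1.47

Steady-state k* = [s/(n + δ)]^(1/(1−α)), so the ratio is [ (s_L/(n + δ)_L) / (s_Q/(n + δ)_Q) ]^1.3333.
s_L/(n + δ)_L = 0.38/0.090 = 4.2222; s_Q/(n + δ)_Q = 0.38/0.120 = 3.1667.
Ratio = (4.2222/3.1667)^1.3333 = 1.3333^1.3333 ≈ 1.4675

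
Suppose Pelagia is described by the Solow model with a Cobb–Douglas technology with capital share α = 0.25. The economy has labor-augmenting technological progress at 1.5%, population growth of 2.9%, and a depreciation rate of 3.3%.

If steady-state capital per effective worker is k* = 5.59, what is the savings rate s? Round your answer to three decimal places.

In steady state, investment equals break-even investment: s·k^α = (n + g + δ)·k.
So s / (n + g + δ) = (k*)^(1−α) = 5.59^0.75 = 3.6355.
Therefore s = 3.6355 × (n + g + δ) = 3.6355 × 0.077 = 0.2799.

s ≈ 0.280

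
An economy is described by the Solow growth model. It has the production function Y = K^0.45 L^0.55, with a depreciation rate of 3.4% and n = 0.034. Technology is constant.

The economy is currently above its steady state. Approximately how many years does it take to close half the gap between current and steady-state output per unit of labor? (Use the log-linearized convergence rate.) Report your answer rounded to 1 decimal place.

Near the steady state the convergence rate is λ = (1 − α)(n + δ).
λ = (1 − 0.45) × 0.068 = 0.55 × 0.068 = 0.0374
Half-life = ln 2 / λ = 0.6931 / 0.0374 ≈ 18.53 years

about 18.5 years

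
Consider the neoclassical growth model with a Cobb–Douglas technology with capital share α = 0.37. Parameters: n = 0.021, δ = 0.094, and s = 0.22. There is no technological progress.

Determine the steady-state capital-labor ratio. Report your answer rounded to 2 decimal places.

k* ≈ 2.80

Steady state requires s·f(k) = (n + δ)·k, i.e. s·k^α = (n + δ)·k.
Dividing both sides by k: k^(1−α) = s / (n + δ).
k^0.63 = 0.22 / (0.021 + 0.094) = 0.22 / 0.115 = 1.9130
k* = 1.9130^(1/0.63) ≈ 2.8001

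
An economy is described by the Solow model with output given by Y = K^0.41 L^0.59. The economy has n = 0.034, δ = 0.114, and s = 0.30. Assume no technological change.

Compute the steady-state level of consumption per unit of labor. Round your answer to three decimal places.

Steady state requires s·f(k) = (n + δ)·k, i.e. s·k^α = (n + δ)·k.
Dividing both sides by k: k^(1−α) = s / (n + δ).
k^0.59 = 0.30 / (0.034 + 0.114) = 0.30 / 0.148 = 2.0270
k* = 2.0270^(1/0.59) ≈ 3.3120
y* = (k*)^α = 3.3120^0.41 ≈ 1.6339
c* = (1 − s)·y* = (1 − 0.30) × 1.6339 ≈ 1.1437

c* ≈ 1.144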